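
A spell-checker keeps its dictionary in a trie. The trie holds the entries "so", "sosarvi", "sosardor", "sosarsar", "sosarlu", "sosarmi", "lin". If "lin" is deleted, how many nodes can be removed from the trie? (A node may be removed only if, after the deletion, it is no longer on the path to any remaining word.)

A node on "lin"'s path can go only if nothing else ends at it or branches off below it.
No other word shares any prefix with "lin", so all 3 of its nodes go.
Nodes removed: 3

3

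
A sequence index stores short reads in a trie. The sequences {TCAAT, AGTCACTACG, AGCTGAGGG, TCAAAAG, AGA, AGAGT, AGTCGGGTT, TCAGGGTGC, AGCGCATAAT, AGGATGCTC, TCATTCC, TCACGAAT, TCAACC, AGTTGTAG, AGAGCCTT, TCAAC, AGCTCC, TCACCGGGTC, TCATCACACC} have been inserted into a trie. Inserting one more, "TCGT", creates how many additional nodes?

2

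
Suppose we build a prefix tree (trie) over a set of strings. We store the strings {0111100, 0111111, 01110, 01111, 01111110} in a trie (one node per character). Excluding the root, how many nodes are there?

11

Trace insertions, counting only characters that open a new branch:
  "0111100" → 7 new (0, 1, 1, 1, 1, 0, 0)
  "0111111" → prefix "01111" already present; 2 new (1, 1)
  "01110" → prefix "0111" already present; 1 new (0)
  "01111" → prefix "01111" already present; 0 new (none)
  "01111110" → prefix "0111111" already present; 1 new (0)
Total nodes = 7 + 2 + 1 + 0 + 1 = 11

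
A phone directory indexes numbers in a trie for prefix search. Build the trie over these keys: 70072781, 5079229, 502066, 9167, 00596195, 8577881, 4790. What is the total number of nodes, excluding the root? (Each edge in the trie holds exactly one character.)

Insert word by word; a character creates a node only if that edge doesn't already exist:
  "70072781" → 8 new (7, 0, 0, 7, 2, 7, 8, 1)
  "5079229" → 7 new (5, 0, 7, 9, 2, 2, 9)
  "502066" → prefix "50" already present; 4 new (2, 0, 6, 6)
  "9167" → 4 new (9, 1, 6, 7)
  "00596195" → 8 new (0, 0, 5, 9, 6, 1, 9, 5)
  "8577881" → 7 new (8, 5, 7, 7, 8, 8, 1)
  "4790" → 4 new (4, 7, 9, 0)
Total nodes = 8 + 7 + 4 + 4 + 8 + 7 + 4 = 42

42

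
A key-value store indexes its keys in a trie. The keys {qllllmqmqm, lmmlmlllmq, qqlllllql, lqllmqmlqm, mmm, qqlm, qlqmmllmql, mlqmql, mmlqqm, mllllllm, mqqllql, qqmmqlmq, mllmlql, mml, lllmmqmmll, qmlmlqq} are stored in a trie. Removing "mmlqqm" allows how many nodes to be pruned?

3

Walk "mmlqqm" from the leaf back toward the root, removing each node that no remaining word uses.
The suffix "qqm" (3 nodes) is used only by "mmlqqm"; "mml" is itself a stored word, so pruning stops there.
Nodes removed: 3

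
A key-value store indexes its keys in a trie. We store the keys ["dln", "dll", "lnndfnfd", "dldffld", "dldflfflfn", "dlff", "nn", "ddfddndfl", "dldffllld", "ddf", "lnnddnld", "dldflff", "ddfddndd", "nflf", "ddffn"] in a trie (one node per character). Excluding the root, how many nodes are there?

48

Count nodes per top-level branch (shared prefixes stored once):
  'd'-branch (ddf, ddfddndd, ddfddndfl, ddffn, dldffld, dldffllld, dldflff, dldflfflfn, dlff, dll, dln): 31 nodes
  'l'-branch (lnnddnld, lnndfnfd): 12 nodes
  'n'-branch (nflf, nn): 5 nodes
Sum: 48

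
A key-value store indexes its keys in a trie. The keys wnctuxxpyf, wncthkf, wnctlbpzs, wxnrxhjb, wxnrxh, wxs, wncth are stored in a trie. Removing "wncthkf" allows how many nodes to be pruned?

Walk "wncthkf" from the leaf back toward the root, removing each node that no remaining word uses.
The suffix "kf" (2 nodes) is used only by "wncthkf"; "wncth" is itself a stored word, so pruning stops there.
Nodes removed: 2

2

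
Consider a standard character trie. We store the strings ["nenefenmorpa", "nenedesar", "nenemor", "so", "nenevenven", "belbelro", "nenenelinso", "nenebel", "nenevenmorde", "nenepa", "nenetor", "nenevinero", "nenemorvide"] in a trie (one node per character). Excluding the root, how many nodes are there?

65

For each word, the new-node count is its length minus the longest prefix already in the trie:
  "nenefenmorpa" → 12 new (n, e, n, e, f, e, n, m, o, r, p, a)
  "nenedesar" → prefix "nene" already present; 5 new (d, e, s, a, r)
  "nenemor" → prefix "nene" already present; 3 new (m, o, r)
  "so" → 2 new (s, o)
  "nenevenven" → prefix "nene" already present; 6 new (v, e, n, v, e, n)
  "belbelro" → 8 new (b, e, l, b, e, l, r, o)
  "nenenelinso" → prefix "nene" already present; 7 new (n, e, l, i, n, s, o)
  "nenebel" → prefix "nene" already present; 3 new (b, e, l)
  "nenevenmorde" → prefix "neneven" already present; 5 new (m, o, r, d, e)
  "nenepa" → prefix "nene" already present; 2 new (p, a)
  "nenetor" → prefix "nene" already present; 3 new (t, o, r)
  "nenevinero" → prefix "nenev" already present; 5 new (i, n, e, r, o)
  "nenemorvide" → prefix "nenemor" already present; 4 new (v, i, d, e)
Total nodes = 12 + 5 + 3 + 2 + 6 + 8 + 7 + 3 + 5 + 2 + 3 + 5 + 4 = 65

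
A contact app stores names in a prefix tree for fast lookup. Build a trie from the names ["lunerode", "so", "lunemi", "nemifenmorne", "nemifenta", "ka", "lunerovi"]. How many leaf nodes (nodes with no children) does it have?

7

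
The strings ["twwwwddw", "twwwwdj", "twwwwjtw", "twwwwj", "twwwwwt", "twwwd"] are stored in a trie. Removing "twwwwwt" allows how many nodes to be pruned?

2

A node on "twwwwwt"'s path can go only if nothing else ends at it or branches off below it.
The suffix "wt" (2 nodes) is used only by "twwwwwt"; the node for "twwww" still has the child "d", so pruning stops there.
Nodes removed: 2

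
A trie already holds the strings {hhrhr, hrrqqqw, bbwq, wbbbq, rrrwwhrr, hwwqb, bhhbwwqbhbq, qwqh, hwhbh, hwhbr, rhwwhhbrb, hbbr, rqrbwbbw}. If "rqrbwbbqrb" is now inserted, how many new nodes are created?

3

Walking "rqrbwbbqrb" from the root, the first 7 characters ("rqrbwbb") follow existing edges; "q" is the first miss.
New nodes needed: |"rqrbwbbqrb"| − 7 = 10 − 7 = 3.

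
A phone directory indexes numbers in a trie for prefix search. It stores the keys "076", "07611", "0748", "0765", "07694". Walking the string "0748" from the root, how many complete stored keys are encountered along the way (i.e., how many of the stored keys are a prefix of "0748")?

Check each prefix of "0748" against the stored set — each match is an end-marker on the path.
Prefixes of the query that are stored words: "0748"
Count: 1

1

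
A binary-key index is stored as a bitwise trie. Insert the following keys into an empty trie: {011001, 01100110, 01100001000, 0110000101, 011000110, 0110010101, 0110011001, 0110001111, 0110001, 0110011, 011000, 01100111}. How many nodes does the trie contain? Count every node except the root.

Trace insertions, counting only characters that open a new branch:
  "011001" → 6 new (0, 1, 1, 0, 0, 1)
  "01100110" → prefix "011001" already present; 2 new (1, 0)
  "01100001000" → prefix "01100" already present; 6 new (0, 0, 1, 0, 0, 0)
  "0110000101" → prefix "011000010" already present; 1 new (1)
  "011000110" → prefix "011000" already present; 3 new (1, 1, 0)
  "0110010101" → prefix "011001" already present; 4 new (0, 1, 0, 1)
  "0110011001" → prefix "01100110" already present; 2 new (0, 1)
  "0110001111" → prefix "01100011" already present; 2 new (1, 1)
  "0110001" → prefix "0110001" already present; 0 new (none)
  "0110011" → prefix "0110011" already present; 0 new (none)
  "011000" → prefix "011000" already present; 0 new (none)
  "01100111" → prefix "0110011" already present; 1 new (1)
Total nodes = 6 + 2 + 6 + 1 + 3 + 4 + 2 + 2 + 0 + 0 + 0 + 1 = 27

27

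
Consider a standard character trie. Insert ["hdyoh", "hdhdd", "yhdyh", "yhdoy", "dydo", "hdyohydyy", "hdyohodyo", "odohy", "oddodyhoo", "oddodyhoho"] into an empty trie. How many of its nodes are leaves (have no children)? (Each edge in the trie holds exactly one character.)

A leaf is a node with no children — equivalently, the end of a word that is not a proper prefix of any other stored word.
Those words: "dydo", "hdhdd", "hdyohodyo", "hdyohydyy", "oddodyhoho", "oddodyhoo", "odohy", "yhdoy", "yhdyh"
Leaf count: 9

9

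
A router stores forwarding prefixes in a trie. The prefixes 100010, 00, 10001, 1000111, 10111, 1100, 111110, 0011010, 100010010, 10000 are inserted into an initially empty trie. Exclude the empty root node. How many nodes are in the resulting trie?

29

Insert word by word; a character creates a node only if that edge doesn't already exist:
  "100010" → 6 new (1, 0, 0, 0, 1, 0)
  "00" → 2 new (0, 0)
  "10001" → prefix "10001" already present; 0 new (none)
  "1000111" → prefix "10001" already present; 2 new (1, 1)
  "10111" → prefix "10" already present; 3 new (1, 1, 1)
  "1100" → prefix "1" already present; 3 new (1, 0, 0)
  "111110" → prefix "11" already present; 4 new (1, 1, 1, 0)
  "0011010" → prefix "00" already present; 5 new (1, 1, 0, 1, 0)
  "100010010" → prefix "100010" already present; 3 new (0, 1, 0)
  "10000" → prefix "1000" already present; 1 new (0)
Total nodes = 6 + 2 + 0 + 2 + 3 + 3 + 4 + 5 + 3 + 1 = 29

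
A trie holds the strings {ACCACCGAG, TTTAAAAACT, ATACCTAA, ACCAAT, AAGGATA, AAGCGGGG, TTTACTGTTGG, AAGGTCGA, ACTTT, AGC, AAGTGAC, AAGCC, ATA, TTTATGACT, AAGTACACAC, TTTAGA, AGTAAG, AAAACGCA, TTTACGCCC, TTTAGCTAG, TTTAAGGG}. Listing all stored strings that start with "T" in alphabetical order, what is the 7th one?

TTTATGACT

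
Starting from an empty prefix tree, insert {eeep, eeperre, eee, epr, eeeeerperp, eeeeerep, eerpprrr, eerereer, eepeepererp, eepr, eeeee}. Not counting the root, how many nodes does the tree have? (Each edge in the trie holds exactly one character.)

39

Trie structure (* marks end of a word):
(root)
└─ e
   ├─ e
   │  ├─ e *
   │  │  ├─ e
   │  │  │  └─ e *
   │  │  │     └─ r
   │  │  │        ├─ e
   │  │  │        │  └─ p *
   │  │  │        └─ p
   │  │  │           └─ e
   │  │  │              └─ r
   │  │  │                 └─ p *
   │  │  └─ p *
   │  ├─ p
   │  │  ├─ e
   │  │  │  ├─ e
   │  │  │  │  └─ p
   │  │  │  │     └─ e
   │  │  │  │        └─ r
   │  │  │  │           └─ e
   │  │  │  │              └─ r
   │  │  │  │                 └─ p *
   │  │  │  └─ r
   │  │  │     └─ r
   │  │  │        └─ e *
   │  │  └─ r *
   │  └─ r
   │     ├─ e
   │     │  └─ r
   │     │     └─ e
   │     │        └─ e
   │     │           └─ r *
   │     └─ p
   │        └─ p
   │           └─ r
   │              └─ r
   │                 └─ r *
   └─ p
      └─ r *
Counting every labelled node above: 39.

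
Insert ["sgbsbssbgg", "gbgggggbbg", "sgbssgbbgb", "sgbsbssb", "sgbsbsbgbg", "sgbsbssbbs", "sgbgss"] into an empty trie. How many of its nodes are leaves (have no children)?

A leaf is a node with no children — equivalently, the end of a word that is not a proper prefix of any other stored word.
Those words: "gbgggggbbg", "sgbgss", "sgbsbsbgbg", "sgbsbssbbs", "sgbsbssbgg", "sgbssgbbgb"
Leaf count: 6

6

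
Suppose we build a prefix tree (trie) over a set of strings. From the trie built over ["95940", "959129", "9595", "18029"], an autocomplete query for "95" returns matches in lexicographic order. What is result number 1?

Words with prefix "95", in lexicographic order: "959129", "95940", "9595"
Position 1: 959129

959129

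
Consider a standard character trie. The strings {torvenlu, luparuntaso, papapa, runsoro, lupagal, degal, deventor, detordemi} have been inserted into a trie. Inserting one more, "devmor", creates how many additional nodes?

3

"dev" is already a path in the trie; the remaining "mor" must be added.
Each of the 3 remaining characters creates one node.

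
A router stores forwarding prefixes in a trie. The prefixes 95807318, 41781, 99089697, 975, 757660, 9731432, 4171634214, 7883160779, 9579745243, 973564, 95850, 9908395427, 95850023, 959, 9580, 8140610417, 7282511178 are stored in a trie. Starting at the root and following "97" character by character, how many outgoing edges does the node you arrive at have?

2

The children of the "97" node are the distinct next characters among strings starting with "97".
Distinct next characters after "97": 3, 5.
That node has 2 child edges.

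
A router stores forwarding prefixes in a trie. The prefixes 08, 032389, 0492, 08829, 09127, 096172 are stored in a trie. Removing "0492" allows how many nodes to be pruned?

Walk "0492" from the leaf back toward the root, removing each node that no remaining word uses.
The suffix "492" (3 nodes) is used only by "0492"; the node for "0" still has the child "8", so pruning stops there.
Nodes removed: 3

3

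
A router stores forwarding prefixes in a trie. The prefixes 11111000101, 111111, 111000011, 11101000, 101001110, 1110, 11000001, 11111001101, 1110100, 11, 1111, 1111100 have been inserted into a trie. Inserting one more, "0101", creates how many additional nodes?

4

No existing word starts with "0", so every character of "0101" needs a new node.
4 − 0 = 4 new nodes.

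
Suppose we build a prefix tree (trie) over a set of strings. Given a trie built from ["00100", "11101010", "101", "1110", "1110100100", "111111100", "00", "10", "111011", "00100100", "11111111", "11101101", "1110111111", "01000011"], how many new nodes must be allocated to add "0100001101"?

Walking "0100001101" from the root, the first 8 characters ("01000011") follow existing edges; "0" is the first miss.
Each of the 2 remaining characters creates one node.

2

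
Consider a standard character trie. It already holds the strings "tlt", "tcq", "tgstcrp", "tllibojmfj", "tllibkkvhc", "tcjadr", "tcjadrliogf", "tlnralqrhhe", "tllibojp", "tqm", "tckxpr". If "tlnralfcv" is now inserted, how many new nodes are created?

3

Walking "tlnralfcv" from the root, the first 6 characters ("tlnral") follow existing edges; "f" is the first miss.
New nodes needed: |"tlnralfcv"| − 6 = 9 − 6 = 3.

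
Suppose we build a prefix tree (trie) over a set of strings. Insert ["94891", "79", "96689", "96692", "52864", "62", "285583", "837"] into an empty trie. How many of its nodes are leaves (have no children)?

8

A leaf is a node with no children — equivalently, the end of a word that is not a proper prefix of any other stored word.
Those words: "285583", "52864", "62", "79", "837", "94891", "96689", "96692"
Leaf count: 8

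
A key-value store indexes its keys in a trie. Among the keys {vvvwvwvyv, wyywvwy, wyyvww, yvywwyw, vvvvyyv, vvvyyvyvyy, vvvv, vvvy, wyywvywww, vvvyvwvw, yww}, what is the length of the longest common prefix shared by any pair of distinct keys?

5

Look for the deepest trie node that still has at least two words in its subtree.
"wyywvwy" and "wyywvywww" agree on "wyywv" (5 characters) before diverging; nothing deeper is shared.
Longest shared-prefix length: 5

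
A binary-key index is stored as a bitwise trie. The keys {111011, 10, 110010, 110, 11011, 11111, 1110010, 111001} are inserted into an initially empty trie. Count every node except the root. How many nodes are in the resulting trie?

18

Insert word by word; a character creates a node only if that edge doesn't already exist:
  "111011" → 6 new (1, 1, 1, 0, 1, 1)
  "10" → prefix "1" already present; 1 new (0)
  "110010" → prefix "11" already present; 4 new (0, 0, 1, 0)
  "110" → prefix "110" already present; 0 new (none)
  "11011" → prefix "110" already present; 2 new (1, 1)
  "11111" → prefix "111" already present; 2 new (1, 1)
  "1110010" → prefix "1110" already present; 3 new (0, 1, 0)
  "111001" → prefix "111001" already present; 0 new (none)
Total nodes = 6 + 1 + 4 + 0 + 2 + 2 + 3 + 0 = 18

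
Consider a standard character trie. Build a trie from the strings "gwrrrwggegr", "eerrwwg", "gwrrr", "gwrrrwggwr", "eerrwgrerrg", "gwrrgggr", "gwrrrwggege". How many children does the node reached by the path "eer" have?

1

The children of the "eer" node are the distinct next characters among strings starting with "eer".
Characters that immediately follow "eer" among the stored strings: {r}.
That node has 1 child edge.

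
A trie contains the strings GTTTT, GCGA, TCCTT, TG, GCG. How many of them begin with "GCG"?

2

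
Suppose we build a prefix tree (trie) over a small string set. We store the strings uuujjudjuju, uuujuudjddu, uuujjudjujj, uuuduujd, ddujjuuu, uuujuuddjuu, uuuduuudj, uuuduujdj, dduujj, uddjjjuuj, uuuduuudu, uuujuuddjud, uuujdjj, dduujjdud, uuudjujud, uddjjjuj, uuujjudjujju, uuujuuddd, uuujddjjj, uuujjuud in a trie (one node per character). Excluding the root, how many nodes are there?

73

Count nodes per top-level branch (shared prefixes stored once):
  'd'-branch (ddujjuuu, dduujj, dduujjdud): 14 nodes
  'u'-branch (uddjjjuj, uddjjjuuj, uuudjujud, uuuduujd, uuuduujdj, uuuduuudj, uuuduuudu, uuujddjjj, uuujdjj, uuujjudjujj, uuujjudjujju, uuujjudjuju, uuujjuud, uuujuuddd, uuujuuddjud, uuujuuddjuu, uuujuudjddu): 59 nodes
Sum: 73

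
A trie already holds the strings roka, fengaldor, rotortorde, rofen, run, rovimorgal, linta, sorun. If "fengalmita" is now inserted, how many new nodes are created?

"fengal" is already a path in the trie; the remaining "mita" must be added.
Each of the 4 remaining characters creates one node.

4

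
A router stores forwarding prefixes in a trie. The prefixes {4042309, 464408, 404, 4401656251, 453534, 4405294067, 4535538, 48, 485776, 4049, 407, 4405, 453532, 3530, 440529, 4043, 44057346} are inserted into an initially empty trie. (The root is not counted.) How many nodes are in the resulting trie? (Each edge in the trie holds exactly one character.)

53

For each word, the new-node count is its length minus the longest prefix already in the trie:
  "4042309" → 7 new (4, 0, 4, 2, 3, 0, 9)
  "464408" → prefix "4" already present; 5 new (6, 4, 4, 0, 8)
  "404" → prefix "404" already present; 0 new (none)
  "4401656251" → prefix "4" already present; 9 new (4, 0, 1, 6, 5, 6, 2, 5, 1)
  "453534" → prefix "4" already present; 5 new (5, 3, 5, 3, 4)
  "4405294067" → prefix "440" already present; 7 new (5, 2, 9, 4, 0, 6, 7)
  "4535538" → prefix "4535" already present; 3 new (5, 3, 8)
  "48" → prefix "4" already present; 1 new (8)
  "485776" → prefix "48" already present; 4 new (5, 7, 7, 6)
  "4049" → prefix "404" already present; 1 new (9)
  "407" → prefix "40" already present; 1 new (7)
  "4405" → prefix "4405" already present; 0 new (none)
  "453532" → prefix "45353" already present; 1 new (2)
  "3530" → 4 new (3, 5, 3, 0)
  "440529" → prefix "440529" already present; 0 new (none)
  "4043" → prefix "404" already present; 1 new (3)
  "44057346" → prefix "4405" already present; 4 new (7, 3, 4, 6)
Total nodes = 7 + 5 + 0 + 9 + 5 + 7 + 3 + 1 + 4 + 1 + 1 + 0 + 1 + 4 + 0 + 1 + 4 = 53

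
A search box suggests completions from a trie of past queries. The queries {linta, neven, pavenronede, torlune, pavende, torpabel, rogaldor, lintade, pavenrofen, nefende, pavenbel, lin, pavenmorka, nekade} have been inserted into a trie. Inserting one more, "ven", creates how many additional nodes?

3

Nothing in the trie begins with "v"; the whole of "ven" is new.
3 − 0 = 3 new nodes.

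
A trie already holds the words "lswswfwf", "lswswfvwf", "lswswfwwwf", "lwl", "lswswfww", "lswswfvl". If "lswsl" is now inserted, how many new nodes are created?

1

The longest prefix of "lswsl" already in the trie is "lsws" (length 4).
So 5 − 4 = 1 new nodes.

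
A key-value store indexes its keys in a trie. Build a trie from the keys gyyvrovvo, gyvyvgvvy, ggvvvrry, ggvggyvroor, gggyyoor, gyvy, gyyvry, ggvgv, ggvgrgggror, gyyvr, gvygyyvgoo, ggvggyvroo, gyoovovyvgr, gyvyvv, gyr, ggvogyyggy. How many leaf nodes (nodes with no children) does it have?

13

A leaf is a node with no children — equivalently, the end of a word that is not a proper prefix of any other stored word.
Those words: "gggyyoor", "ggvggyvroor", "ggvgrgggror", "ggvgv", "ggvogyyggy", "ggvvvrry", "gvygyyvgoo", "gyoovovyvgr", "gyr", "gyvyvgvvy", "gyvyvv", "gyyvrovvo", "gyyvry"
Leaf count: 13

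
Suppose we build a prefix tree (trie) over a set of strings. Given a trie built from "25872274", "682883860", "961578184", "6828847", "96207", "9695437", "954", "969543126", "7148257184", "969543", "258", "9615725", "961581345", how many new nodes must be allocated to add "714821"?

1

Walking "714821" from the root, the first 5 characters ("71482") follow existing edges; "1" is the first miss.
Each of the 1 remaining characters creates one node.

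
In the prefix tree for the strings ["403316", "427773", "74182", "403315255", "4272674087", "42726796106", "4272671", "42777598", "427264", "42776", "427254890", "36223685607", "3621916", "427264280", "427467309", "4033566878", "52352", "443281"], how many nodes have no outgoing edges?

A leaf is a node with no children — equivalently, the end of a word that is not a proper prefix of any other stored word.
Those words: "3621916", "36223685607", "403315255", "403316", "4033566878", "427254890", "427264280", "4272671", "4272674087", "42726796106", "427467309", "42776", "427773", "42777598", "443281", "52352", "74182"
Leaf count: 17

17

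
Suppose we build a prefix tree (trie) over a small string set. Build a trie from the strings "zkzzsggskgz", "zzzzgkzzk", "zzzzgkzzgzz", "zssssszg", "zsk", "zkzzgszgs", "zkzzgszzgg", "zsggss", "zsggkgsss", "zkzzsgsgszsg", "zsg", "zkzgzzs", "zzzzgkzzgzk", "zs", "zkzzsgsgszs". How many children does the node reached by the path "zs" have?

The children of the "zs" node are the distinct next characters among strings starting with "zs".
Characters that immediately follow "zs" among the stored strings: {g, k, s}.
That node has 3 child edges.

3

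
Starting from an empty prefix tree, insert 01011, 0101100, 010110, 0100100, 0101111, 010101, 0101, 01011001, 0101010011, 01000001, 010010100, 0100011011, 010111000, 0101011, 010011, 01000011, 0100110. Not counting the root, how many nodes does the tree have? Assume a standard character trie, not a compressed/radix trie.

Insert word by word; a character creates a node only if that edge doesn't already exist:
  "01011" → 5 new (0, 1, 0, 1, 1)
  "0101100" → prefix "01011" already present; 2 new (0, 0)
  "010110" → prefix "010110" already present; 0 new (none)
  "0100100" → prefix "010" already present; 4 new (0, 1, 0, 0)
  "0101111" → prefix "01011" already present; 2 new (1, 1)
  "010101" → prefix "0101" already present; 2 new (0, 1)
  "0101" → prefix "0101" already present; 0 new (none)
  "01011001" → prefix "0101100" already present; 1 new (1)
  "0101010011" → prefix "010101" already present; 4 new (0, 0, 1, 1)
  "01000001" → prefix "0100" already present; 4 new (0, 0, 0, 1)
  "010010100" → prefix "010010" already present; 3 new (1, 0, 0)
  "0100011011" → prefix "01000" already present; 5 new (1, 1, 0, 1, 1)
  "010111000" → prefix "010111" already present; 3 new (0, 0, 0)
  "0101011" → prefix "010101" already present; 1 new (1)
  "010011" → prefix "01001" already present; 1 new (1)
  "01000011" → prefix "010000" already present; 2 new (1, 1)
  "0100110" → prefix "010011" already present; 1 new (0)
Total nodes = 5 + 2 + 0 + 4 + 2 + 2 + 0 + 1 + 4 + 4 + 3 + 5 + 3 + 1 + 1 + 2 + 1 = 40

40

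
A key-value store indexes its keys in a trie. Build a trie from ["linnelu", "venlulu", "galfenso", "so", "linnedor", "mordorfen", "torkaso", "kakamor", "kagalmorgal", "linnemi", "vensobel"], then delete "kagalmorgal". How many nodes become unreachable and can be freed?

Walk "kagalmorgal" from the leaf back toward the root, removing each node that no remaining word uses.
The suffix "galmorgal" (9 nodes) is used only by "kagalmorgal"; the node for "ka" still has the child "k", so pruning stops there.
Nodes removed: 9

9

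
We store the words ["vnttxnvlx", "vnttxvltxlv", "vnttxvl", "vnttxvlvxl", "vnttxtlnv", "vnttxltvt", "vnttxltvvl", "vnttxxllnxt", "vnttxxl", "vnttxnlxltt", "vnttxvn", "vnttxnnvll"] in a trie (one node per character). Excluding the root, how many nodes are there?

Count nodes per top-level branch (shared prefixes stored once):
  'v'-branch (vnttxltvt, vnttxltvvl, vnttxnlxltt, vnttxnnvll, vnttxnvlx, vnttxtlnv, vnttxvl, vnttxvltxlv, vnttxvlvxl, vnttxvn, vnttxxl, vnttxxllnxt): 44 nodes
Sum: 44

44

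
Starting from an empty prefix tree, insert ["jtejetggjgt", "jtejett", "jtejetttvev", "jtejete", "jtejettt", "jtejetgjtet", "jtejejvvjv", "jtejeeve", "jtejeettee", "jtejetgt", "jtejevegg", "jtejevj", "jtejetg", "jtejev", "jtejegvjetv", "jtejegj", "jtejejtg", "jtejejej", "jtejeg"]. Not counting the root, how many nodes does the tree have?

Count nodes per top-level branch (shared prefixes stored once):
  'j'-branch (jtejeettee, jtejeeve, jtejeg, jtejegj, jtejegvjetv, jtejejej, jtejejtg, jtejejvvjv, jtejete, jtejetg, jtejetggjgt, jtejetgjtet, jtejetgt, jtejett, jtejettt, jtejetttvev, jtejev, jtejevegg, jtejevj): 50 nodes
Sum: 50

50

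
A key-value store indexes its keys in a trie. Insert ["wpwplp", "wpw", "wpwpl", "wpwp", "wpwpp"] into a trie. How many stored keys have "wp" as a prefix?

5

Walk to "wp"; the words in its subtree are exactly those with that prefix.
Words under "wp": wpw, wpwp, wpwpl, wpwplp, wpwpp
Count: 5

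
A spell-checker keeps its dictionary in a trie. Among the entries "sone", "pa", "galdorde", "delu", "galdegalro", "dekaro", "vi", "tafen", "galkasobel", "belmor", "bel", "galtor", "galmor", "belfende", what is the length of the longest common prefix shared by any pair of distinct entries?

4

The deepest shared node is where two words last agree before diverging.
"galdegalro" and "galdorde" agree on "gald" (4 characters) before diverging; nothing deeper is shared.
Longest shared-prefix length: 4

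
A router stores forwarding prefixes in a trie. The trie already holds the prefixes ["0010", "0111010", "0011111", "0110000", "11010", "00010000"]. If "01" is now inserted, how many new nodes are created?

0

Every character of "01" already lies on an existing path (it is a prefix of some stored word).
No new nodes are needed: 0.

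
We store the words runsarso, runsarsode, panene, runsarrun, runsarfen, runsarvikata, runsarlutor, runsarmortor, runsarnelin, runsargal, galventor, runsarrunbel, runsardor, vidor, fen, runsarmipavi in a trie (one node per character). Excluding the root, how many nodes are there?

75

Trace insertions, counting only characters that open a new branch:
  "runsarso" → 8 new (r, u, n, s, a, r, s, o)
  "runsarsode" → prefix "runsarso" already present; 2 new (d, e)
  "panene" → 6 new (p, a, n, e, n, e)
  "runsarrun" → prefix "runsar" already present; 3 new (r, u, n)
  "runsarfen" → prefix "runsar" already present; 3 new (f, e, n)
  "runsarvikata" → prefix "runsar" already present; 6 new (v, i, k, a, t, a)
  "runsarlutor" → prefix "runsar" already present; 5 new (l, u, t, o, r)
  "runsarmortor" → prefix "runsar" already present; 6 new (m, o, r, t, o, r)
  "runsarnelin" → prefix "runsar" already present; 5 new (n, e, l, i, n)
  "runsargal" → prefix "runsar" already present; 3 new (g, a, l)
  "galventor" → 9 new (g, a, l, v, e, n, t, o, r)
  "runsarrunbel" → prefix "runsarrun" already present; 3 new (b, e, l)
  "runsardor" → prefix "runsar" already present; 3 new (d, o, r)
  "vidor" → 5 new (v, i, d, o, r)
  "fen" → 3 new (f, e, n)
  "runsarmipavi" → prefix "runsarm" already present; 5 new (i, p, a, v, i)
Total nodes = 8 + 2 + 6 + 3 + 3 + 6 + 5 + 6 + 5 + 3 + 9 + 3 + 3 + 5 + 3 + 5 = 75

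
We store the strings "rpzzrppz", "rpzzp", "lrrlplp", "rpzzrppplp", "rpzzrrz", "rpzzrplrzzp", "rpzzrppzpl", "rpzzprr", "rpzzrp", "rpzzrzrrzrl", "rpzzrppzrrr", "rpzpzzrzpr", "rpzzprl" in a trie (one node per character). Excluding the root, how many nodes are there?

47

Count nodes per top-level branch (shared prefixes stored once):
  'l'-branch (lrrlplp): 7 nodes
  'r'-branch (rpzpzzrzpr, rpzzp, rpzzprl, rpzzprr, rpzzrp, rpzzrplrzzp, rpzzrppplp, rpzzrppz, rpzzrppzpl, rpzzrppzrrr, rpzzrrz, rpzzrzrrzrl): 40 nodes
Sum: 47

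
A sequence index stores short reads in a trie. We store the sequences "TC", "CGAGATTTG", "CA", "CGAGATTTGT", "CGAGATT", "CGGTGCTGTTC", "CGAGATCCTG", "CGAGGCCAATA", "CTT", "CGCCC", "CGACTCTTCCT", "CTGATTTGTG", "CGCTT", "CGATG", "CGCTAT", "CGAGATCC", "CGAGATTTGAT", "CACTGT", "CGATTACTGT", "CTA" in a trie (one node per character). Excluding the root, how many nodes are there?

73

For each word, the new-node count is its length minus the longest prefix already in the trie:
  "TC" → 2 new (T, C)
  "CGAGATTTG" → 9 new (C, G, A, G, A, T, T, T, G)
  "CA" → prefix "C" already present; 1 new (A)
  "CGAGATTTGT" → prefix "CGAGATTTG" already present; 1 new (T)
  "CGAGATT" → prefix "CGAGATT" already present; 0 new (none)
  "CGGTGCTGTTC" → prefix "CG" already present; 9 new (G, T, G, C, T, G, T, T, C)
  "CGAGATCCTG" → prefix "CGAGAT" already present; 4 new (C, C, T, G)
  "CGAGGCCAATA" → prefix "CGAG" already present; 7 new (G, C, C, A, A, T, A)
  "CTT" → prefix "C" already present; 2 new (T, T)
  "CGCCC" → prefix "CG" already present; 3 new (C, C, C)
  "CGACTCTTCCT" → prefix "CGA" already present; 8 new (C, T, C, T, T, C, C, T)
  "CTGATTTGTG" → prefix "CT" already present; 8 new (G, A, T, T, T, G, T, G)
  "CGCTT" → prefix "CGC" already present; 2 new (T, T)
  "CGATG" → prefix "CGA" already present; 2 new (T, G)
  "CGCTAT" → prefix "CGCT" already present; 2 new (A, T)
  "CGAGATCC" → prefix "CGAGATCC" already present; 0 new (none)
  "CGAGATTTGAT" → prefix "CGAGATTTG" already present; 2 new (A, T)
  "CACTGT" → prefix "CA" already present; 4 new (C, T, G, T)
  "CGATTACTGT" → prefix "CGAT" already present; 6 new (T, A, C, T, G, T)
  "CTA" → prefix "CT" already present; 1 new (A)
Total nodes = 2 + 9 + 1 + 1 + 0 + 9 + 4 + 7 + 2 + 3 + 8 + 8 + 2 + 2 + 2 + 0 + 2 + 4 + 6 + 1 = 73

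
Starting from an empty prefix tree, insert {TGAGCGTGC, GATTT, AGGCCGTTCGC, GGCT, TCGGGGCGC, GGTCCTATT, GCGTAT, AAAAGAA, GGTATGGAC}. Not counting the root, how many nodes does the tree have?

For each word, the new-node count is its length minus the longest prefix already in the trie:
  "TGAGCGTGC" → 9 new (T, G, A, G, C, G, T, G, C)
  "GATTT" → 5 new (G, A, T, T, T)
  "AGGCCGTTCGC" → 11 new (A, G, G, C, C, G, T, T, C, G, C)
  "GGCT" → prefix "G" already present; 3 new (G, C, T)
  "TCGGGGCGC" → prefix "T" already present; 8 new (C, G, G, G, G, C, G, C)
  "GGTCCTATT" → prefix "GG" already present; 7 new (T, C, C, T, A, T, T)
  "GCGTAT" → prefix "G" already present; 5 new (C, G, T, A, T)
  "AAAAGAA" → prefix "A" already present; 6 new (A, A, A, G, A, A)
  "GGTATGGAC" → prefix "GGT" already present; 6 new (A, T, G, G, A, C)
Total nodes = 9 + 5 + 11 + 3 + 8 + 7 + 5 + 6 + 6 = 60

60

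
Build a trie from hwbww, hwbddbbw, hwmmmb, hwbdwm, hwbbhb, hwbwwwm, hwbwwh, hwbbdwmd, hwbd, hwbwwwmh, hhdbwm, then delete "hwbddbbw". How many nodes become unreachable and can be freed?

A node on "hwbddbbw"'s path can go only if nothing else ends at it or branches off below it.
The suffix "dbbw" (4 nodes) is used only by "hwbddbbw"; the node for "hwbd" still has the child "w", so pruning stops there.
Nodes removed: 4

4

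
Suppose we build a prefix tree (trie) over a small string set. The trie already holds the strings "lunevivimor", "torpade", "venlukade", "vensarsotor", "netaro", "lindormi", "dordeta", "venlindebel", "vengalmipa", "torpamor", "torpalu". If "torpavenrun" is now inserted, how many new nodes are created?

6

The longest prefix of "torpavenrun" already in the trie is "torpa" (length 5).
New nodes needed: |"torpavenrun"| − 5 = 11 − 5 = 6.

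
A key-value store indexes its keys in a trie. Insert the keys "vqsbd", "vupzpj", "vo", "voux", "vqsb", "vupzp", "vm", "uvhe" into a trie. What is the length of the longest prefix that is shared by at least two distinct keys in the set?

5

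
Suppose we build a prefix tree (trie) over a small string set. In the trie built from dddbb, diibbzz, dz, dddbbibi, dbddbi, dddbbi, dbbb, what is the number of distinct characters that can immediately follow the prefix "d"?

4

Walk "d" from the root, arriving at one node.
Distinct next characters after "d": b, d, i, z.
That node has 4 child edges.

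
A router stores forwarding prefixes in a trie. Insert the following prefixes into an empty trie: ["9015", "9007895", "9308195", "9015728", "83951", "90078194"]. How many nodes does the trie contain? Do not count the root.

Trie structure (* marks end of a word):
(root)
├─ 8
│  └─ 3
│     └─ 9
│        └─ 5
│           └─ 1 *
└─ 9
   ├─ 0
   │  ├─ 0
   │  │  └─ 7
   │  │     └─ 8
   │  │        ├─ 1
   │  │        │  └─ 9
   │  │        │     └─ 4 *
   │  │        └─ 9
   │  │           └─ 5 *
   │  └─ 1
   │     └─ 5 *
   │        └─ 7
   │           └─ 2
   │              └─ 8 *
   └─ 3
      └─ 0
         └─ 8
            └─ 1
               └─ 9
                  └─ 5 *
Counting every labelled node above: 26.

26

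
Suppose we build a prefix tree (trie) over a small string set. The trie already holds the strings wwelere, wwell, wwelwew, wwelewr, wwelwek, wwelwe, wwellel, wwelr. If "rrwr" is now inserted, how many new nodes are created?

No existing word starts with "r", so every character of "rrwr" needs a new node.
4 − 0 = 4 new nodes.

4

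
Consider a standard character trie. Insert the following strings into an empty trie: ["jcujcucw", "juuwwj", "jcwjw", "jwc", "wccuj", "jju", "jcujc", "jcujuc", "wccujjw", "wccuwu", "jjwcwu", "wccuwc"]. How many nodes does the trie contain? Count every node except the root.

36

Trie structure (* marks end of a word):
(root)
├─ j
│  ├─ c
│  │  ├─ u
│  │  │  └─ j
│  │  │     ├─ c *
│  │  │     │  └─ u
│  │  │     │     └─ c
│  │  │     │        └─ w *
│  │  │     └─ u
│  │  │        └─ c *
│  │  └─ w
│  │     └─ j
│  │        └─ w *
│  ├─ j
│  │  ├─ u *
│  │  └─ w
│  │     └─ c
│  │        └─ w
│  │           └─ u *
│  ├─ u
│  │  └─ u
│  │     └─ w
│  │        └─ w
│  │           └─ j *
│  └─ w
│     └─ c *
└─ w
   └─ c
      └─ c
         └─ u
            ├─ j *
            │  └─ j
            │     └─ w *
            └─ w
               ├─ c *
               └─ u *
Counting every labelled node above: 36.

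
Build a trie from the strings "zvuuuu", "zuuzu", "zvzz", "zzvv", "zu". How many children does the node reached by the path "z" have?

3

The children of the "z" node are the distinct next characters among strings starting with "z".
Distinct next characters after "z": u, v, z.
That node has 3 child edges.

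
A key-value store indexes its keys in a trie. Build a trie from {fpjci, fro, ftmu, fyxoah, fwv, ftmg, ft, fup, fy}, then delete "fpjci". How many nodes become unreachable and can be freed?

4

After clearing the end-marker at "fpjci", prune upward until reaching a node still needed by another word.
The suffix "pjci" (4 nodes) is used only by "fpjci"; the node for "f" still has the child "r", so pruning stops there.
Nodes removed: 4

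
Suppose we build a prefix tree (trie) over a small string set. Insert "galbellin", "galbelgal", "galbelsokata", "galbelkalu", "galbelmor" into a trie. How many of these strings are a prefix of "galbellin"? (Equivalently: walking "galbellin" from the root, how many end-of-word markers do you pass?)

Walk "galbellin" from the root; an end-of-word marker is hit whenever a stored word is a prefix of "galbellin".
Prefixes of the query that are stored words: "galbellin"
Count: 1

1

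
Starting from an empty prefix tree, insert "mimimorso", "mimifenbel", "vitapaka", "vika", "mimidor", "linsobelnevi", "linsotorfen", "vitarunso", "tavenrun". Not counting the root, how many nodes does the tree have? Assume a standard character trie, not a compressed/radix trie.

Insert word by word; a character creates a node only if that edge doesn't already exist:
  "mimimorso" → 9 new (m, i, m, i, m, o, r, s, o)
  "mimifenbel" → prefix "mimi" already present; 6 new (f, e, n, b, e, l)
  "vitapaka" → 8 new (v, i, t, a, p, a, k, a)
  "vika" → prefix "vi" already present; 2 new (k, a)
  "mimidor" → prefix "mimi" already present; 3 new (d, o, r)
  "linsobelnevi" → 12 new (l, i, n, s, o, b, e, l, n, e, v, i)
  "linsotorfen" → prefix "linso" already present; 6 new (t, o, r, f, e, n)
  "vitarunso" → prefix "vita" already present; 5 new (r, u, n, s, o)
  "tavenrun" → 8 new (t, a, v, e, n, r, u, n)
Total nodes = 9 + 6 + 8 + 2 + 3 + 12 + 6 + 5 + 8 = 59

59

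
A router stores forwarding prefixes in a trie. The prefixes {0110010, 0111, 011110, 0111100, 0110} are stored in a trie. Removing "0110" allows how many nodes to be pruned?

Walk "0110" from the leaf back toward the root, removing each node that no remaining word uses.
Every node on "0110" is still needed (e.g. by "0110010"), so nothing is freed.
Nodes removed: 0

0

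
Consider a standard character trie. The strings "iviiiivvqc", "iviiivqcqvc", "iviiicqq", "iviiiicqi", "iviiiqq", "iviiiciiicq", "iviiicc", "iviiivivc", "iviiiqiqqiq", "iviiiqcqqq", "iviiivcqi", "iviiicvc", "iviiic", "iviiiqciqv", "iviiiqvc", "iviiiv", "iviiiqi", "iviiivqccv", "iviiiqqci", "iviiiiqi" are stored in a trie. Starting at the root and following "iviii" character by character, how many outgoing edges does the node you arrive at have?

4

Walk "iviii" from the root, arriving at one node.
Distinct next characters after "iviii": c, i, q, v.
That node has 4 child edges.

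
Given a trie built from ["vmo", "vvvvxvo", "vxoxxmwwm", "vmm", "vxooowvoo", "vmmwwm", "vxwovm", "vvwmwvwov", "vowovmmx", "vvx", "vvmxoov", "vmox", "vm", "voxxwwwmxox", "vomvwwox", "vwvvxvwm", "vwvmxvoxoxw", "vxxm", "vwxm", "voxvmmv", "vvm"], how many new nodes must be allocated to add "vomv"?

0

Every character of "vomv" already lies on an existing path (it is a prefix of some stored word).
No new nodes are needed: 0.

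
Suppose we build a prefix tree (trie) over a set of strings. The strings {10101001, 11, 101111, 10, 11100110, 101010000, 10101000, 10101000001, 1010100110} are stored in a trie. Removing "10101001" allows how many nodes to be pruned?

0

After clearing the end-marker at "10101001", prune upward until reaching a node still needed by another word.
Every node on "10101001" is still needed (e.g. by "1010100110"), so nothing is freed.
Nodes removed: 0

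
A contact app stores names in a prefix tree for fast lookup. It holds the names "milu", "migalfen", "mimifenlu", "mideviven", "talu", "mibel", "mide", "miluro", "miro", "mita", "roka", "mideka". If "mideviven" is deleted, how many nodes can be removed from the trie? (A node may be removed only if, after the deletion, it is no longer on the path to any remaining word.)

After clearing the end-marker at "mideviven", prune upward until reaching a node still needed by another word.
The suffix "viven" (5 nodes) is used only by "mideviven"; the node for "mide" still has the child "k", so pruning stops there.
Nodes removed: 5

5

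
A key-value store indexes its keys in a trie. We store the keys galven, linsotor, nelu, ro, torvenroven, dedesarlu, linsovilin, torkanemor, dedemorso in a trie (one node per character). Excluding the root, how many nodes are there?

57

Count nodes per top-level branch (shared prefixes stored once):
  'd'-branch (dedemorso, dedesarlu): 14 nodes
  'g'-branch (galven): 6 nodes
  'l'-branch (linsotor, linsovilin): 13 nodes
  'n'-branch (nelu): 4 nodes
  'r'-branch (ro): 2 nodes
  't'-branch (torkanemor, torvenroven): 18 nodes
Sum: 57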